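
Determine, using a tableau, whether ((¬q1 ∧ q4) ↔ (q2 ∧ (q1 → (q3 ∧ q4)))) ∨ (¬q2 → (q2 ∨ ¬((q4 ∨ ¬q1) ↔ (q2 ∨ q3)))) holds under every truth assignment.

Assume the negation and expand:
Initial set: {¬(((¬q1 ∧ q4) ↔ (q2 ∧ (q1 → (q3 ∧ q4)))) ∨ (¬q2 → (q2 ∨ ¬((q4 ∨ ¬q1) ↔ (q2 ∨ q3)))))}.
¬(((¬q1 ∧ q4) ↔ (q2 ∧ (q1 → (q3 ∧ q4)))) ∨ (¬q2 → (q2 ∨ ¬((q4 ∨ ¬q1) ↔ (q2 ∨ q3))))): α-rule — add ¬((¬q1 ∧ q4) ↔ (q2 ∧ (q1 → (q3 ∧ q4)))), ¬(¬q2 → (q2 ∨ ¬((q4 ∨ ¬q1) ↔ (q2 ∨ q3)))).
¬(¬q2 → (q2 ∨ ¬((q4 ∨ ¬q1) ↔ (q2 ∨ q3)))): α-rule — add ¬q2, ¬(q2 ∨ ¬((q4 ∨ ¬q1) ↔ (q2 ∨ q3))).
¬(q2 ∨ ¬((q4 ∨ ¬q1) ↔ (q2 ∨ q3))): α-rule — add ¬q2, ¬¬((q4 ∨ ¬q1) ↔ (q2 ∨ q3)).
¬((¬q1 ∧ q4) ↔ (q2 ∧ (q1 → (q3 ∧ q4)))): β-rule — branch into (¬q1 ∧ q4), ¬(q2 ∧ (q1 → (q3 ∧ q4)))  //  ¬(¬q1 ∧ q4), (q2 ∧ (q1 → (q3 ∧ q4))).
  branch 1 (add (¬q1 ∧ q4), ¬(q2 ∧ (q1 → (q3 ∧ q4)))):
    (¬q1 ∧ q4): α-rule — add ¬q1, q4.
    ¬¬((q4 ∨ ¬q1) ↔ (q2 ∨ q3)): β-rule — branch into (q4 ∨ ¬q1), (q2 ∨ q3)  //  ¬(q4 ∨ ¬q1), ¬(q2 ∨ q3).
      branch 1.1 (add (q4 ∨ ¬q1), (q2 ∨ q3)):
        ¬(q2 ∧ (q1 → (q3 ∧ q4))): β-rule — branch into ¬q2  //  ¬(q1 → (q3 ∧ q4)).
          branch 1.1.1 (add ¬q2):
            (q4 ∨ ¬q1): β-rule — branch into q4  //  ¬q1.
              branch 1.1.1.1 (add q4):
                (q2 ∨ q3): β-rule — branch into q2  //  q3.
                  branch 1.1.1.1.1 (add q2):
                    × closes — contains both q2 and ¬q2.
                  branch 1.1.1.1.2 (add q3):
                    ○ open, literals {q1=false, q2=false, q3=true, q4=true}.
              branch 1.1.1.2 (add ¬q1):
                (q2 ∨ q3): β-rule — branch into q2  //  q3.
                  branch 1.1.1.2.1 (add q2):
                    × closes — contains both q2 and ¬q2.
                  branch 1.1.1.2.2 (add q3):
                    ○ open, literals {q1=false, q2=false, q3=true, q4=true}.
          branch 1.1.2 (add ¬(q1 → (q3 ∧ q4))):
            ¬(q1 → (q3 ∧ q4)): α-rule — add q1, ¬(q3 ∧ q4).
            × closes — contains both q1 and ¬q1.
      branch 1.2 (add ¬(q4 ∨ ¬q1), ¬(q2 ∨ q3)):
        ¬(q4 ∨ ¬q1): α-rule — add ¬q4, ¬¬q1.
        × closes — contains both q4 and ¬q4.
  branch 2 (add ¬(¬q1 ∧ q4), (q2 ∧ (q1 → (q3 ∧ q4)))):
    (q2 ∧ (q1 → (q3 ∧ q4))): α-rule — add q2, (q1 → (q3 ∧ q4)).
    × closes — contains both q2 and ¬q2.
5 branches closed, 2 open.
An open branch gives a countermodel: q1=false, q2=false, q3=true, q4=true (unmentioned atoms arbitrary); under it the original formula is false.

Not valid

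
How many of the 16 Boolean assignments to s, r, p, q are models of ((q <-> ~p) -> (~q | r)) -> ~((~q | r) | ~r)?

Initial set: {T (((q <-> ~p) -> (~q | r)) -> ~((~q | r) | ~r))}.
T (((q <-> ~p) -> (~q | r)) -> ~((~q | r) | ~r)): β-rule — branch into F ((q <-> ~p) -> (~q | r))  //  T ~((~q | r) | ~r).
  branch 1 (add F ((q <-> ~p) -> (~q | r))):
    F ((q <-> ~p) -> (~q | r)): α-rule — add T (q <-> ~p), F (~q | r).
    F (~q | r): α-rule — add F ~q, F r.
    T (q <-> ~p): β-rule — branch into T q, T ~p  //  F q, F ~p.
      branch 1.1 (add T q, T ~p):
        ○ open, literals {p=false, q=true, r=false}.
      branch 1.2 (add F q, F ~p):
        × closes — contains both q and ~q.
  branch 2 (add T ~((~q | r) | ~r)):
    T ~((~q | r) | ~r): α-rule — add F (~q | r), F ~r.
    F (~q | r): α-rule — add F ~q, F r.
    × closes — contains both r and ~r.
2 branches closed, 1 open.
Each open branch fixes some atoms; the unmentioned ones are free. Counting distinct full assignments: branch {p=false, q=true, r=false} (s) contributes 2 new. Total: 2.

2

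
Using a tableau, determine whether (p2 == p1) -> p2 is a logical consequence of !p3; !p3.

Initial set: {!p3; !p3; !((p2 == p1) -> p2)}.
!((p2 == p1) -> p2): α-rule — add (p2 == p1), !p2.
(p2 == p1): β-rule — branch into p2, p1  //  !p2, !p1.
  branch 1 (add p2, p1):
    × closes — contains both p2 and !p2.
  branch 2 (add !p2, !p1):
    ○ open, literals {p1=false, p2=false, p3=false}.
1 branch closed, 1 open.
An open branch gives a countermodel: p1=false, p2=false, p3=false (unmentioned atoms arbitrary); the premises hold there but the conclusion fails.

No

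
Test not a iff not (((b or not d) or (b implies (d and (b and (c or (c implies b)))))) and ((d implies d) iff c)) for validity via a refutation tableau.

Assume the negation and expand:
Initial set: {F (not a iff not (((b or not d) or (b implies (d and (b and (c or (c implies b)))))) and ((d implies d) iff c)))}.
F (not a iff not (((b or not d) or (b implies (d and (b and (c or (c implies b)))))) and ((d implies d) iff c))): β-rule — branch into T not a, F not (((b or not d) or (b implies (d and (b and (c or (c implies b)))))) and ((d implies d) iff c))  //  F not a, T not (((b or not d) or (b implies (d and (b and (c or (c implies b)))))) and ((d implies d) iff c)).
  branch 1 (add T not a, F not (((b or not d) or (b implies (d and (b and (c or (c implies b)))))) and ((d implies d) iff c))):
    F not (((b or not d) or (b implies (d and (b and (c or (c implies b)))))) and ((d implies d) iff c)): α-rule — add T ((b or not d) or (b implies (d and (b and (c or (c implies b)))))), T ((d implies d) iff c).
    T ((b or not d) or (b implies (d and (b and (c or (c implies b)))))): β-rule — branch into T (b or not d)  //  T (b implies (d and (b and (c or (c implies b))))).
      branch 1.1 (add T (b or not d)):
        T ((d implies d) iff c): β-rule — branch into T (d implies d), T c  //  F (d implies d), F c.
          branch 1.1.1 (add T (d implies d), T c):
            T (b or not d): β-rule — branch into T b  //  T not d.
              branch 1.1.1.1 (add T b):
                T (d implies d): β-rule — branch into F d  //  T d.
                  branch 1.1.1.1.1 (add F d):
                    ○ open, literals {a=F, b=T, c=T, d=F}.
                  branch 1.1.1.1.2 (add T d):
                    ○ open, literals {a=F, b=T, c=T, d=T}.
              branch 1.1.1.2 (add T not d):
                T (d implies d): β-rule — branch into F d  //  T d.
                  branch 1.1.1.2.1 (add F d):
                    ○ open, literals {a=F, c=T, d=F}.
                  branch 1.1.1.2.2 (add T d):
                    × closes — contains both d and not d.
          branch 1.1.2 (add F (d implies d), F c):
            F (d implies d): α-rule — add T d, F d.
            × closes — contains both d and not d.
      branch 1.2 (add T (b implies (d and (b and (c or (c implies b)))))):
        T ((d implies d) iff c): β-rule — branch into T (d implies d), T c  //  F (d implies d), F c.
          branch 1.2.1 (add T (d implies d), T c):
            T (b implies (d and (b and (c or (c implies b))))): β-rule — branch into F b  //  T (d and (b and (c or (c implies b)))).
              branch 1.2.1.1 (add F b):
                T (d implies d): β-rule — branch into F d  //  T d.
                  branch 1.2.1.1.1 (add F d):
                    ○ open, literals {a=F, b=F, c=T, d=F}.
                  branch 1.2.1.1.2 (add T d):
                    ○ open, literals {a=F, b=F, c=T, d=T}.
              branch 1.2.1.2 (add T (d and (b and (c or (c implies b))))):
                T (d and (b and (c or (c implies b)))): α-rule — add T d, T (b and (c or (c implies b))).
                T (b and (c or (c implies b))): α-rule — add T b, T (c or (c implies b)).
                T (d implies d): β-rule — branch into F d  //  T d.
                  branch 1.2.1.2.1 (add F d):
                    × closes — contains both d and not d.
                  branch 1.2.1.2.2 (add T d):
                    T (c or (c implies b)): β-rule — branch into T c  //  T (c implies b).
                      branch 1.2.1.2.2.1 (add T c):
                        ○ open, literals {a=F, b=T, c=T, d=T}.
                      branch 1.2.1.2.2.2 (add T (c implies b)):
                        T (c implies b): β-rule — branch into F c  //  T b.
                          branch 1.2.1.2.2.2.1 (add F c):
                            × closes — contains both c and not c.
                          branch 1.2.1.2.2.2.2 (add T b):
                            ○ open, literals {a=F, b=T, c=T, d=T}.
          branch 1.2.2 (add F (d implies d), F c):
            F (d implies d): α-rule — add T d, F d.
            × closes — contains both d and not d.
  branch 2 (add F not a, T not (((b or not d) or (b implies (d and (b and (c or (c implies b)))))) and ((d implies d) iff c))):
    T not (((b or not d) or (b implies (d and (b and (c or (c implies b)))))) and ((d implies d) iff c)): β-rule — branch into F ((b or not d) or (b implies (d and (b and (c or (c implies b))))))  //  F ((d implies d) iff c).
      branch 2.1 (add F ((b or not d) or (b implies (d and (b and (c or (c implies b))))))):
        F ((b or not d) or (b implies (d and (b and (c or (c implies b)))))): α-rule — add F (b or not d), F (b implies (d and (b and (c or (c implies b))))).
        F (b or not d): α-rule — add F b, F not d.
        F (b implies (d and (b and (c or (c implies b))))): α-rule — add T b, F (d and (b and (c or (c implies b)))).
        × closes — contains both b and not b.
      branch 2.2 (add F ((d implies d) iff c)):
        F ((d implies d) iff c): β-rule — branch into T (d implies d), F c  //  F (d implies d), T c.
          branch 2.2.1 (add T (d implies d), F c):
            T (d implies d): β-rule — branch into F d  //  T d.
              branch 2.2.1.1 (add F d):
                ○ open, literals {a=T, c=F, d=F}.
              branch 2.2.1.2 (add T d):
                ○ open, literals {a=T, c=F, d=T}.
          branch 2.2.2 (add F (d implies d), T c):
            F (d implies d): α-rule — add T d, F d.
            × closes — contains both d and not d.
7 branches closed, 9 open.
An open branch gives a countermodel: a=F, b=T, c=T, d=F (unmentioned atoms arbitrary); under it the original formula is false.

Not valid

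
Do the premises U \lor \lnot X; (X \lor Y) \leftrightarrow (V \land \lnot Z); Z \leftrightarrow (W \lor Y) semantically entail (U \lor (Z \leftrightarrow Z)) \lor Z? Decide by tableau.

Initial set: {(U \lor \lnot X); ((X \lor Y) \leftrightarrow (V \land \lnot Z)); (Z \leftrightarrow (W \lor Y)); \lnot ((U \lor (Z \leftrightarrow Z)) \lor Z)}.
\lnot ((U \lor (Z \leftrightarrow Z)) \lor Z): α-rule — add \lnot (U \lor (Z \leftrightarrow Z)), \lnot Z.
\lnot (U \lor (Z \leftrightarrow Z)): α-rule — add \lnot U, \lnot (Z \leftrightarrow Z).
(U \lor \lnot X): β-rule — branch into U  //  \lnot X.
  branch 1 (add U):
    × closes — contains both U and \lnot U.
  branch 2 (add \lnot X):
    ((X \lor Y) \leftrightarrow (V \land \lnot Z)): β-rule — branch into (X \lor Y), (V \land \lnot Z)  //  \lnot (X \lor Y), \lnot (V \land \lnot Z).
      branch 2.1 (add (X \lor Y), (V \land \lnot Z)):
        (V \land \lnot Z): α-rule — add V, \lnot Z.
        (Z \leftrightarrow (W \lor Y)): β-rule — branch into Z, (W \lor Y)  //  \lnot Z, \lnot (W \lor Y).
          branch 2.1.1 (add Z, (W \lor Y)):
            × closes — contains both Z and \lnot Z.
          branch 2.1.2 (add \lnot Z, \lnot (W \lor Y)):
            \lnot (W \lor Y): α-rule — add \lnot W, \lnot Y.
            \lnot (Z \leftrightarrow Z): β-rule — branch into Z, \lnot Z  //  \lnot Z, Z.
              branch 2.1.2.1 (add Z, \lnot Z):
                × closes — contains both Z and \lnot Z.
              branch 2.1.2.2 (add \lnot Z, Z):
                × closes — contains both Z and \lnot Z.
      branch 2.2 (add \lnot (X \lor Y), \lnot (V \land \lnot Z)):
        \lnot (X \lor Y): α-rule — add \lnot X, \lnot Y.
        (Z \leftrightarrow (W \lor Y)): β-rule — branch into Z, (W \lor Y)  //  \lnot Z, \lnot (W \lor Y).
          branch 2.2.1 (add Z, (W \lor Y)):
            × closes — contains both Z and \lnot Z.
          branch 2.2.2 (add \lnot Z, \lnot (W \lor Y)):
            \lnot (W \lor Y): α-rule — add \lnot W, \lnot Y.
            \lnot (Z \leftrightarrow Z): β-rule — branch into Z, \lnot Z  //  \lnot Z, Z.
              branch 2.2.2.1 (add Z, \lnot Z):
                × closes — contains both Z and \lnot Z.
              branch 2.2.2.2 (add \lnot Z, Z):
                × closes — contains both Z and \lnot Z.
All 7 branches close.
Every branch closed, so the premises entail the conclusion.

Yes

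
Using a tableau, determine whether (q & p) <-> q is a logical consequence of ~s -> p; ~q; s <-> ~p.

Yes

Initial set: {T (~s -> p); T ~q; T (s <-> ~p); F ((q & p) <-> q)}.
T (~s -> p): β-rule — branch into F ~s  //  T p.
  branch 1 (add F ~s):
    T (s <-> ~p): β-rule — branch into T s, T ~p  //  F s, F ~p.
      branch 1.1 (add T s, T ~p):
        F ((q & p) <-> q): β-rule — branch into T (q & p), F q  //  F (q & p), T q.
          branch 1.1.1 (add T (q & p), F q):
            T (q & p): α-rule — add T q, T p.
            × closes — contains both q and ~q.
          branch 1.1.2 (add F (q & p), T q):
            × closes — contains both q and ~q.
      branch 1.2 (add F s, F ~p):
        × closes — contains both s and ~s.
  branch 2 (add T p):
    T (s <-> ~p): β-rule — branch into T s, T ~p  //  F s, F ~p.
      branch 2.1 (add T s, T ~p):
        × closes — contains both p and ~p.
      branch 2.2 (add F s, F ~p):
        F ((q & p) <-> q): β-rule — branch into T (q & p), F q  //  F (q & p), T q.
          branch 2.2.1 (add T (q & p), F q):
            T (q & p): α-rule — add T q, T p.
            × closes — contains both q and ~q.
          branch 2.2.2 (add F (q & p), T q):
            × closes — contains both q and ~q.
All 6 branches close.
Every branch closed, so the premises entail the conclusion.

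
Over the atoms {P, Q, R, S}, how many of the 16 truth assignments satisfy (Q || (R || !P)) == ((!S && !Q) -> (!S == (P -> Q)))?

Initial set: {T ((Q || (R || !P)) == ((!S && !Q) -> (!S == (P -> Q))))}.
T ((Q || (R || !P)) == ((!S && !Q) -> (!S == (P -> Q)))): β-rule — branch into T (Q || (R || !P)), T ((!S && !Q) -> (!S == (P -> Q)))  //  F (Q || (R || !P)), F ((!S && !Q) -> (!S == (P -> Q))).
  branch 1 (add T (Q || (R || !P)), T ((!S && !Q) -> (!S == (P -> Q)))):
    T (Q || (R || !P)): β-rule — branch into T Q  //  T (R || !P).
      branch 1.1 (add T Q):
        T ((!S && !Q) -> (!S == (P -> Q))): β-rule — branch into F (!S && !Q)  //  T (!S == (P -> Q)).
          branch 1.1.1 (add F (!S && !Q)):
            F (!S && !Q): β-rule — branch into F !S  //  F !Q.
              branch 1.1.1.1 (add F !S):
                ○ open, literals {Q=true, S=true}.
              branch 1.1.1.2 (add F !Q):
                ○ open, literals {Q=true}.
          branch 1.1.2 (add T (!S == (P -> Q))):
            T (!S == (P -> Q)): β-rule — branch into T !S, T (P -> Q)  //  F !S, F (P -> Q).
              branch 1.1.2.1 (add T !S, T (P -> Q)):
                T (P -> Q): β-rule — branch into F P  //  T Q.
                  branch 1.1.2.1.1 (add F P):
                    ○ open, literals {P=false, Q=true, S=false}.
                  branch 1.1.2.1.2 (add T Q):
                    ○ open, literals {Q=true, S=false}.
              branch 1.1.2.2 (add F !S, F (P -> Q)):
                F (P -> Q): α-rule — add T P, F Q.
                × closes — contains both Q and !Q.
      branch 1.2 (add T (R || !P)):
        T ((!S && !Q) -> (!S == (P -> Q))): β-rule — branch into F (!S && !Q)  //  T (!S == (P -> Q)).
          branch 1.2.1 (add F (!S && !Q)):
            T (R || !P): β-rule — branch into T R  //  T !P.
              branch 1.2.1.1 (add T R):
                F (!S && !Q): β-rule — branch into F !S  //  F !Q.
                  branch 1.2.1.1.1 (add F !S):
                    ○ open, literals {R=true, S=true}.
                  branch 1.2.1.1.2 (add F !Q):
                    ○ open, literals {Q=true, R=true}.
              branch 1.2.1.2 (add T !P):
                F (!S && !Q): β-rule — branch into F !S  //  F !Q.
                  branch 1.2.1.2.1 (add F !S):
                    ○ open, literals {P=false, S=true}.
                  branch 1.2.1.2.2 (add F !Q):
                    ○ open, literals {P=false, Q=true}.
          branch 1.2.2 (add T (!S == (P -> Q))):
            T (R || !P): β-rule — branch into T R  //  T !P.
              branch 1.2.2.1 (add T R):
                T (!S == (P -> Q)): β-rule — branch into T !S, T (P -> Q)  //  F !S, F (P -> Q).
                  branch 1.2.2.1.1 (add T !S, T (P -> Q)):
                    T (P -> Q): β-rule — branch into F P  //  T Q.
                      branch 1.2.2.1.1.1 (add F P):
                        ○ open, literals {P=false, R=true, S=false}.
                      branch 1.2.2.1.1.2 (add T Q):
                        ○ open, literals {Q=true, R=true, S=false}.
                  branch 1.2.2.1.2 (add F !S, F (P -> Q)):
                    F (P -> Q): α-rule — add T P, F Q.
                    ○ open, literals {P=true, Q=false, R=true, S=true}.
              branch 1.2.2.2 (add T !P):
                T (!S == (P -> Q)): β-rule — branch into T !S, T (P -> Q)  //  F !S, F (P -> Q).
                  branch 1.2.2.2.1 (add T !S, T (P -> Q)):
                    T (P -> Q): β-rule — branch into F P  //  T Q.
                      branch 1.2.2.2.1.1 (add F P):
                        ○ open, literals {P=false, S=false}.
                      branch 1.2.2.2.1.2 (add T Q):
                        ○ open, literals {P=false, Q=true, S=false}.
                  branch 1.2.2.2.2 (add F !S, F (P -> Q)):
                    F (P -> Q): α-rule — add T P, F Q.
                    × closes — contains both P and !P.
  branch 2 (add F (Q || (R || !P)), F ((!S && !Q) -> (!S == (P -> Q)))):
    F (Q || (R || !P)): α-rule — add F Q, F (R || !P).
    F ((!S && !Q) -> (!S == (P -> Q))): α-rule — add T (!S && !Q), F (!S == (P -> Q)).
    F (R || !P): α-rule — add F R, F !P.
    T (!S && !Q): α-rule — add T !S, T !Q.
    F (!S == (P -> Q)): β-rule — branch into T !S, F (P -> Q)  //  F !S, T (P -> Q).
      branch 2.1 (add T !S, F (P -> Q)):
        F (P -> Q): α-rule — add T P, F Q.
        ○ open, literals {P=true, Q=false, R=false, S=false}.
      branch 2.2 (add F !S, T (P -> Q)):
        × closes — contains both S and !S.
3 branches closed, 14 open.
Each open branch fixes some atoms; the unmentioned ones are free. Counting distinct full assignments: branch {Q=true, S=true} (P, R) contributes 4 new; branch {Q=true} (P, R, S) contributes 4 new; branch {P=false, Q=true, S=false} (R) contributes 0 new; branch {Q=true, S=false} (P, R) contributes 0 new; branch {R=true, S=true} (P, Q) contributes 2 new; branch {Q=true, R=true} (P, S) contributes 0 new; branch {P=false, S=true} (Q, R) contributes 1 new; branch {P=false, Q=true} (R, S) contributes 0 new; branch {P=false, R=true, S=false} (Q) contributes 1 new; branch {Q=true, R=true, S=false} (P) contributes 0 new; branch {P=true, Q=false, R=true, S=true} (none free) contributes 0 new; branch {P=false, S=false} (Q, R) contributes 1 new; branch {P=false, Q=true, S=false} (R) contributes 0 new; branch {P=true, Q=false, R=false, S=false} (none free) contributes 1 new. Total: 14.

14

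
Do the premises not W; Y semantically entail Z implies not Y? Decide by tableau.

Initial set: {not W; Y; not (Z implies not Y)}.
not (Z implies not Y): α-rule — add Z, not not Y.
○ open, literals {W=false, Y=true, Z=true}.
0 branches closed, 1 open.
An open branch gives a countermodel: W=false, Y=true, Z=true (unmentioned atoms arbitrary); the premises hold there but the conclusion fails.

No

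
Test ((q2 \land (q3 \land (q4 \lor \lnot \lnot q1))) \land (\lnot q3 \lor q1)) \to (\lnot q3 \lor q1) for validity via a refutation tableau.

Assume the negation and expand:
Initial set: {\lnot (((q2 \land (q3 \land (q4 \lor \lnot \lnot q1))) \land (\lnot q3 \lor q1)) \to (\lnot q3 \lor q1))}.
\lnot (((q2 \land (q3 \land (q4 \lor \lnot \lnot q1))) \land (\lnot q3 \lor q1)) \to (\lnot q3 \lor q1)): α-rule — add ((q2 \land (q3 \land (q4 \lor \lnot \lnot q1))) \land (\lnot q3 \lor q1)), \lnot (\lnot q3 \lor q1).
((q2 \land (q3 \land (q4 \lor \lnot \lnot q1))) \land (\lnot q3 \lor q1)): α-rule — add (q2 \land (q3 \land (q4 \lor \lnot \lnot q1))), (\lnot q3 \lor q1).
\lnot (\lnot q3 \lor q1): α-rule — add \lnot \lnot q3, \lnot q1.
(q2 \land (q3 \land (q4 \lor \lnot \lnot q1))): α-rule — add q2, (q3 \land (q4 \lor \lnot \lnot q1)).
(q3 \land (q4 \lor \lnot \lnot q1)): α-rule — add q3, (q4 \lor \lnot \lnot q1).
(\lnot q3 \lor q1): β-rule — branch into \lnot q3  //  q1.
  branch 1 (add \lnot q3):
    × closes — contains both q3 and \lnot q3.
  branch 2 (add q1):
    × closes — contains both q1 and \lnot q1.
All 2 branches close.
Every branch closed, so the negation is unsatisfiable and the formula is valid.

Valid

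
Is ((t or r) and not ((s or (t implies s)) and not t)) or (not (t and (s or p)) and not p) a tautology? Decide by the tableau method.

Not valid

Assume the negation and expand:
Initial set: {F (((t or r) and not ((s or (t implies s)) and not t)) or (not (t and (s or p)) and not p))}.
F (((t or r) and not ((s or (t implies s)) and not t)) or (not (t and (s or p)) and not p)): α-rule — add F ((t or r) and not ((s or (t implies s)) and not t)), F (not (t and (s or p)) and not p).
F ((t or r) and not ((s or (t implies s)) and not t)): β-rule — branch into F (t or r)  //  F not ((s or (t implies s)) and not t).
  branch 1 (add F (t or r)):
    F (t or r): α-rule — add F t, F r.
    F (not (t and (s or p)) and not p): β-rule — branch into F not (t and (s or p))  //  F not p.
      branch 1.1 (add F not (t and (s or p))):
        F not (t and (s or p)): α-rule — add T t, T (s or p).
        × closes — contains both t and not t.
      branch 1.2 (add F not p):
        ○ open, literals {p=1, r=0, t=0}.
  branch 2 (add F not ((s or (t implies s)) and not t)):
    F not ((s or (t implies s)) and not t): α-rule — add T (s or (t implies s)), T not t.
    F (not (t and (s or p)) and not p): β-rule — branch into F not (t and (s or p))  //  F not p.
      branch 2.1 (add F not (t and (s or p))):
        F not (t and (s or p)): α-rule — add T t, T (s or p).
        × closes — contains both t and not t.
      branch 2.2 (add F not p):
        T (s or (t implies s)): β-rule — branch into T s  //  T (t implies s).
          branch 2.2.1 (add T s):
            ○ open, literals {p=1, s=1, t=0}.
          branch 2.2.2 (add T (t implies s)):
            T (t implies s): β-rule — branch into F t  //  T s.
              branch 2.2.2.1 (add F t):
                ○ open, literals {p=1, t=0}.
              branch 2.2.2.2 (add T s):
                ○ open, literals {p=1, s=1, t=0}.
2 branches closed, 4 open.
An open branch gives a countermodel: p=1, r=0, t=0 (unmentioned atoms arbitrary); under it the original formula is false.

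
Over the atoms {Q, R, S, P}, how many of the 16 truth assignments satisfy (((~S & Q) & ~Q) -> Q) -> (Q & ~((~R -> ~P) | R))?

Initial set: {T ((((~S & Q) & ~Q) -> Q) -> (Q & ~((~R -> ~P) | R)))}.
T ((((~S & Q) & ~Q) -> Q) -> (Q & ~((~R -> ~P) | R))): β-rule — branch into F (((~S & Q) & ~Q) -> Q)  //  T (Q & ~((~R -> ~P) | R)).
  branch 1 (add F (((~S & Q) & ~Q) -> Q)):
    F (((~S & Q) & ~Q) -> Q): α-rule — add T ((~S & Q) & ~Q), F Q.
    T ((~S & Q) & ~Q): α-rule — add T (~S & Q), T ~Q.
    T (~S & Q): α-rule — add T ~S, T Q.
    × closes — contains both Q and ~Q.
  branch 2 (add T (Q & ~((~R -> ~P) | R))):
    T (Q & ~((~R -> ~P) | R)): α-rule — add T Q, T ~((~R -> ~P) | R).
    T ~((~R -> ~P) | R): α-rule — add F (~R -> ~P), F R.
    F (~R -> ~P): α-rule — add T ~R, F ~P.
    ○ open, literals {P=true, Q=true, R=false}.
1 branch closed, 1 open.
Each open branch fixes some atoms; the unmentioned ones are free. Counting distinct full assignments: branch {P=true, Q=true, R=false} (S) contributes 2 new. Total: 2.

2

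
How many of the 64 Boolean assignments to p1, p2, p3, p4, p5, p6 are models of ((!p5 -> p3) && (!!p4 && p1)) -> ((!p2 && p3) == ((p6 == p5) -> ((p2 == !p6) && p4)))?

Initial set: {T (((!p5 -> p3) && (!!p4 && p1)) -> ((!p2 && p3) == ((p6 == p5) -> ((p2 == !p6) && p4))))}.
T (((!p5 -> p3) && (!!p4 && p1)) -> ((!p2 && p3) == ((p6 == p5) -> ((p2 == !p6) && p4)))): β-rule — branch into F ((!p5 -> p3) && (!!p4 && p1))  //  T ((!p2 && p3) == ((p6 == p5) -> ((p2 == !p6) && p4))).
  branch 1 (add F ((!p5 -> p3) && (!!p4 && p1))):
    F ((!p5 -> p3) && (!!p4 && p1)): β-rule — branch into F (!p5 -> p3)  //  F (!!p4 && p1).
      branch 1.1 (add F (!p5 -> p3)):
        F (!p5 -> p3): α-rule — add T !p5, F p3.
        ○ open, literals {p3=false, p5=false}.
      branch 1.2 (add F (!!p4 && p1)):
        F (!!p4 && p1): β-rule — branch into F !!p4  //  F p1.
          branch 1.2.1 (add F !!p4):
            F !!p4: drop double negation, giving F p4.
            ○ open, literals {p4=false}.
          branch 1.2.2 (add F p1):
            ○ open, literals {p1=false}.
  branch 2 (add T ((!p2 && p3) == ((p6 == p5) -> ((p2 == !p6) && p4)))):
    T ((!p2 && p3) == ((p6 == p5) -> ((p2 == !p6) && p4))): β-rule — branch into T (!p2 && p3), T ((p6 == p5) -> ((p2 == !p6) && p4))  //  F (!p2 && p3), F ((p6 == p5) -> ((p2 == !p6) && p4)).
      branch 2.1 (add T (!p2 && p3), T ((p6 == p5) -> ((p2 == !p6) && p4))):
        T (!p2 && p3): α-rule — add T !p2, T p3.
        T ((p6 == p5) -> ((p2 == !p6) && p4)): β-rule — branch into F (p6 == p5)  //  T ((p2 == !p6) && p4).
          branch 2.1.1 (add F (p6 == p5)):
            F (p6 == p5): β-rule — branch into T p6, F p5  //  F p6, T p5.
              branch 2.1.1.1 (add T p6, F p5):
                ○ open, literals {p2=false, p3=true, p5=false, p6=true}.
              branch 2.1.1.2 (add F p6, T p5):
                ○ open, literals {p2=false, p3=true, p5=true, p6=false}.
          branch 2.1.2 (add T ((p2 == !p6) && p4)):
            T ((p2 == !p6) && p4): α-rule — add T (p2 == !p6), T p4.
            T (p2 == !p6): β-rule — branch into T p2, T !p6  //  F p2, F !p6.
              branch 2.1.2.1 (add T p2, T !p6):
                × closes — contains both p2 and !p2.
              branch 2.1.2.2 (add F p2, F !p6):
                ○ open, literals {p2=false, p3=true, p4=true, p6=true}.
      branch 2.2 (add F (!p2 && p3), F ((p6 == p5) -> ((p2 == !p6) && p4))):
        F ((p6 == p5) -> ((p2 == !p6) && p4)): α-rule — add T (p6 == p5), F ((p2 == !p6) && p4).
        F (!p2 && p3): β-rule — branch into F !p2  //  F p3.
          branch 2.2.1 (add F !p2):
            T (p6 == p5): β-rule — branch into T p6, T p5  //  F p6, F p5.
              branch 2.2.1.1 (add T p6, T p5):
                F ((p2 == !p6) && p4): β-rule — branch into F (p2 == !p6)  //  F p4.
                  branch 2.2.1.1.1 (add F (p2 == !p6)):
                    F (p2 == !p6): β-rule — branch into T p2, F !p6  //  F p2, T !p6.
                      branch 2.2.1.1.1.1 (add T p2, F !p6):
                        ○ open, literals {p2=true, p5=true, p6=true}.
                      branch 2.2.1.1.1.2 (add F p2, T !p6):
                        × closes — contains both p2 and !p2.
                  branch 2.2.1.1.2 (add F p4):
                    ○ open, literals {p2=true, p4=false, p5=true, p6=true}.
              branch 2.2.1.2 (add F p6, F p5):
                F ((p2 == !p6) && p4): β-rule — branch into F (p2 == !p6)  //  F p4.
                  branch 2.2.1.2.1 (add F (p2 == !p6)):
                    F (p2 == !p6): β-rule — branch into T p2, F !p6  //  F p2, T !p6.
                      branch 2.2.1.2.1.1 (add T p2, F !p6):
                        × closes — contains both p6 and !p6.
                      branch 2.2.1.2.1.2 (add F p2, T !p6):
                        × closes — contains both p2 and !p2.
                  branch 2.2.1.2.2 (add F p4):
                    ○ open, literals {p2=true, p4=false, p5=false, p6=false}.
          branch 2.2.2 (add F p3):
            T (p6 == p5): β-rule — branch into T p6, T p5  //  F p6, F p5.
              branch 2.2.2.1 (add T p6, T p5):
                F ((p2 == !p6) && p4): β-rule — branch into F (p2 == !p6)  //  F p4.
                  branch 2.2.2.1.1 (add F (p2 == !p6)):
                    F (p2 == !p6): β-rule — branch into T p2, F !p6  //  F p2, T !p6.
                      branch 2.2.2.1.1.1 (add T p2, F !p6):
                        ○ open, literals {p2=true, p3=false, p5=true, p6=true}.
                      branch 2.2.2.1.1.2 (add F p2, T !p6):
                        × closes — contains both p6 and !p6.
                  branch 2.2.2.1.2 (add F p4):
                    ○ open, literals {p3=false, p4=false, p5=true, p6=true}.
              branch 2.2.2.2 (add F p6, F p5):
                F ((p2 == !p6) && p4): β-rule — branch into F (p2 == !p6)  //  F p4.
                  branch 2.2.2.2.1 (add F (p2 == !p6)):
                    F (p2 == !p6): β-rule — branch into T p2, F !p6  //  F p2, T !p6.
                      branch 2.2.2.2.1.1 (add T p2, F !p6):
                        × closes — contains both p6 and !p6.
                      branch 2.2.2.2.1.2 (add F p2, T !p6):
                        ○ open, literals {p2=false, p3=false, p5=false, p6=false}.
                  branch 2.2.2.2.2 (add F p4):
                    ○ open, literals {p3=false, p4=false, p5=false, p6=false}.
6 branches closed, 13 open.
Each open branch fixes some atoms; the unmentioned ones are free. Counting distinct full assignments: branch {p3=false, p5=false} (p1, p2, p4, p6) contributes 16 new; branch {p4=false} (p1, p2, p3, p5, p6) contributes 24 new; branch {p1=false} (p2, p3, p4, p5, p6) contributes 12 new; branch {p2=false, p3=true, p5=false, p6=true} (p1, p4) contributes 1 new; branch {p2=false, p3=true, p5=true, p6=false} (p1, p4) contributes 1 new; branch {p2=false, p3=true, p4=true, p6=true} (p1, p5) contributes 1 new; branch {p2=true, p5=true, p6=true} (p1, p3, p4) contributes 2 new; branch {p2=true, p4=false, p5=true, p6=true} (p1, p3) contributes 0 new; branch {p2=true, p4=false, p5=false, p6=false} (p1, p3) contributes 0 new; branch {p2=true, p3=false, p5=true, p6=true} (p1, p4) contributes 0 new; branch {p3=false, p4=false, p5=true, p6=true} (p1, p2) contributes 0 new; branch {p2=false, p3=false, p5=false, p6=false} (p1, p4) contributes 0 new; branch {p3=false, p4=false, p5=false, p6=false} (p1, p2) contributes 0 new. Total: 57.

57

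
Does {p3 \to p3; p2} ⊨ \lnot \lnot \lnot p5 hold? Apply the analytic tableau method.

Initial set: {(p3 \to p3); p2; \lnot \lnot \lnot \lnot p5}.
\lnot \lnot \lnot \lnot p5: drop double negation, giving \lnot \lnot p5.
(p3 \to p3): β-rule — branch into \lnot p3  //  p3.
  branch 1 (add \lnot p3):
    ○ open, literals {p2=true, p3=false, p5=true}.
  branch 2 (add p3):
    ○ open, literals {p2=true, p3=true, p5=true}.
0 branches closed, 2 open.
An open branch gives a countermodel: p2=true, p3=false, p5=true (unmentioned atoms arbitrary); the premises hold there but the conclusion fails.

No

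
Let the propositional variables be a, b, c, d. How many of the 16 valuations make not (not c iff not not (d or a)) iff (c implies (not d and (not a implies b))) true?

5

Initial set: {(not (not c iff not not (d or a)) iff (c implies (not d and (not a implies b))))}.
(not (not c iff not not (d or a)) iff (c implies (not d and (not a implies b)))): β-rule — branch into not (not c iff not not (d or a)), (c implies (not d and (not a implies b)))  //  not not (not c iff not not (d or a)), not (c implies (not d and (not a implies b))).
  branch 1 (add not (not c iff not not (d or a)), (c implies (not d and (not a implies b)))):
    not (not c iff not not (d or a)): β-rule — branch into not c, not not not (d or a)  //  not not c, not not (d or a).
      branch 1.1 (add not c, not not not (d or a)):
        not not not (d or a): drop double negation, giving not (d or a).
        not (d or a): α-rule — add not d, not a.
        (c implies (not d and (not a implies b))): β-rule — branch into not c  //  (not d and (not a implies b)).
          branch 1.1.1 (add not c):
            ○ open, literals {a=0, c=0, d=0}.
          branch 1.1.2 (add (not d and (not a implies b))):
            (not d and (not a implies b)): α-rule — add not d, (not a implies b).
            (not a implies b): β-rule — branch into not not a  //  b.
              branch 1.1.2.1 (add not not a):
                × closes — contains both a and not a.
              branch 1.1.2.2 (add b):
                ○ open, literals {a=0, b=1, c=0, d=0}.
      branch 1.2 (add not not c, not not (d or a)):
        not not (d or a): drop double negation, giving (d or a).
        (c implies (not d and (not a implies b))): β-rule — branch into not c  //  (not d and (not a implies b)).
          branch 1.2.1 (add not c):
            × closes — contains both c and not c.
          branch 1.2.2 (add (not d and (not a implies b))):
            (not d and (not a implies b)): α-rule — add not d, (not a implies b).
            (d or a): β-rule — branch into d  //  a.
              branch 1.2.2.1 (add d):
                × closes — contains both d and not d.
              branch 1.2.2.2 (add a):
                (not a implies b): β-rule — branch into not not a  //  b.
                  branch 1.2.2.2.1 (add not not a):
                    ○ open, literals {a=1, c=1, d=0}.
                  branch 1.2.2.2.2 (add b):
                    ○ open, literals {a=1, b=1, c=1, d=0}.
  branch 2 (add not not (not c iff not not (d or a)), not (c implies (not d and (not a implies b)))):
    not (c implies (not d and (not a implies b))): α-rule — add c, not (not d and (not a implies b)).
    not not (not c iff not not (d or a)): β-rule — branch into not c, not not (d or a)  //  not not c, not not not (d or a).
      branch 2.1 (add not c, not not (d or a)):
        × closes — contains both c and not c.
      branch 2.2 (add not not c, not not not (d or a)):
        not not not (d or a): drop double negation, giving not (d or a).
        not (d or a): α-rule — add not d, not a.
        not (not d and (not a implies b)): β-rule — branch into not not d  //  not (not a implies b).
          branch 2.2.1 (add not not d):
            × closes — contains both d and not d.
          branch 2.2.2 (add not (not a implies b)):
            not (not a implies b): α-rule — add not a, not b.
            ○ open, literals {a=0, b=0, c=1, d=0}.
5 branches closed, 5 open.
Each open branch fixes some atoms; the unmentioned ones are free. Counting distinct full assignments: branch {a=0, c=0, d=0} (b) contributes 2 new; branch {a=0, b=1, c=0, d=0} (none free) contributes 0 new; branch {a=1, c=1, d=0} (b) contributes 2 new; branch {a=1, b=1, c=1, d=0} (none free) contributes 0 new; branch {a=0, b=0, c=1, d=0} (none free) contributes 1 new. Total: 5.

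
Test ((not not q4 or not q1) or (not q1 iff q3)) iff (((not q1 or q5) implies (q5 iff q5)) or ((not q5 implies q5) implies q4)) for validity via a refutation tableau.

Assume the negation and expand:
Initial set: {F (((not not q4 or not q1) or (not q1 iff q3)) iff (((not q1 or q5) implies (q5 iff q5)) or ((not q5 implies q5) implies q4)))}.
F (((not not q4 or not q1) or (not q1 iff q3)) iff (((not q1 or q5) implies (q5 iff q5)) or ((not q5 implies q5) implies q4))): β-rule — branch into T ((not not q4 or not q1) or (not q1 iff q3)), F (((not q1 or q5) implies (q5 iff q5)) or ((not q5 implies q5) implies q4))  //  F ((not not q4 or not q1) or (not q1 iff q3)), T (((not q1 or q5) implies (q5 iff q5)) or ((not q5 implies q5) implies q4)).
  branch 1 (add T ((not not q4 or not q1) or (not q1 iff q3)), F (((not q1 or q5) implies (q5 iff q5)) or ((not q5 implies q5) implies q4))):
    F (((not q1 or q5) implies (q5 iff q5)) or ((not q5 implies q5) implies q4)): α-rule — add F ((not q1 or q5) implies (q5 iff q5)), F ((not q5 implies q5) implies q4).
    F ((not q1 or q5) implies (q5 iff q5)): α-rule — add T (not q1 or q5), F (q5 iff q5).
    F ((not q5 implies q5) implies q4): α-rule — add T (not q5 implies q5), F q4.
    T ((not not q4 or not q1) or (not q1 iff q3)): β-rule — branch into T (not not q4 or not q1)  //  T (not q1 iff q3).
      branch 1.1 (add T (not not q4 or not q1)):
        T (not q1 or q5): β-rule — branch into T not q1  //  T q5.
          branch 1.1.1 (add T not q1):
            F (q5 iff q5): β-rule — branch into T q5, F q5  //  F q5, T q5.
              branch 1.1.1.1 (add T q5, F q5):
                × closes — contains both q5 and not q5.
              branch 1.1.1.2 (add F q5, T q5):
                × closes — contains both q5 and not q5.
          branch 1.1.2 (add T q5):
            F (q5 iff q5): β-rule — branch into T q5, F q5  //  F q5, T q5.
              branch 1.1.2.1 (add T q5, F q5):
                × closes — contains both q5 and not q5.
              branch 1.1.2.2 (add F q5, T q5):
                × closes — contains both q5 and not q5.
      branch 1.2 (add T (not q1 iff q3)):
        T (not q1 or q5): β-rule — branch into T not q1  //  T q5.
          branch 1.2.1 (add T not q1):
            F (q5 iff q5): β-rule — branch into T q5, F q5  //  F q5, T q5.
              branch 1.2.1.1 (add T q5, F q5):
                × closes — contains both q5 and not q5.
              branch 1.2.1.2 (add F q5, T q5):
                × closes — contains both q5 and not q5.
          branch 1.2.2 (add T q5):
            F (q5 iff q5): β-rule — branch into T q5, F q5  //  F q5, T q5.
              branch 1.2.2.1 (add T q5, F q5):
                × closes — contains both q5 and not q5.
              branch 1.2.2.2 (add F q5, T q5):
                × closes — contains both q5 and not q5.
  branch 2 (add F ((not not q4 or not q1) or (not q1 iff q3)), T (((not q1 or q5) implies (q5 iff q5)) or ((not q5 implies q5) implies q4))):
    F ((not not q4 or not q1) or (not q1 iff q3)): α-rule — add F (not not q4 or not q1), F (not q1 iff q3).
    F (not not q4 or not q1): α-rule — add F not not q4, F not q1.
    F not not q4: drop double negation, giving F q4.
    T (((not q1 or q5) implies (q5 iff q5)) or ((not q5 implies q5) implies q4)): β-rule — branch into T ((not q1 or q5) implies (q5 iff q5))  //  T ((not q5 implies q5) implies q4).
      branch 2.1 (add T ((not q1 or q5) implies (q5 iff q5))):
        F (not q1 iff q3): β-rule — branch into T not q1, F q3  //  F not q1, T q3.
          branch 2.1.1 (add T not q1, F q3):
            × closes — contains both q1 and not q1.
          branch 2.1.2 (add F not q1, T q3):
            T ((not q1 or q5) implies (q5 iff q5)): β-rule — branch into F (not q1 or q5)  //  T (q5 iff q5).
              branch 2.1.2.1 (add F (not q1 or q5)):
                F (not q1 or q5): α-rule — add F not q1, F q5.
                ○ open, literals {q1=1, q3=1, q4=0, q5=0}.
              branch 2.1.2.2 (add T (q5 iff q5)):
                T (q5 iff q5): β-rule — branch into T q5, T q5  //  F q5, F q5.
                  branch 2.1.2.2.1 (add T q5, T q5):
                    ○ open, literals {q1=1, q3=1, q4=0, q5=1}.
                  branch 2.1.2.2.2 (add F q5, F q5):
                    ○ open, literals {q1=1, q3=1, q4=0, q5=0}.
      branch 2.2 (add T ((not q5 implies q5) implies q4)):
        F (not q1 iff q3): β-rule — branch into T not q1, F q3  //  F not q1, T q3.
          branch 2.2.1 (add T not q1, F q3):
            × closes — contains both q1 and not q1.
          branch 2.2.2 (add F not q1, T q3):
            T ((not q5 implies q5) implies q4): β-rule — branch into F (not q5 implies q5)  //  T q4.
              branch 2.2.2.1 (add F (not q5 implies q5)):
                F (not q5 implies q5): α-rule — add T not q5, F q5.
                ○ open, literals {q1=1, q3=1, q4=0, q5=0}.
              branch 2.2.2.2 (add T q4):
                × closes — contains both q4 and not q4.
11 branches closed, 4 open.
An open branch gives a countermodel: q1=1, q3=1, q4=0, q5=0 (unmentioned atoms arbitrary); under it the original formula is false.

Not valid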